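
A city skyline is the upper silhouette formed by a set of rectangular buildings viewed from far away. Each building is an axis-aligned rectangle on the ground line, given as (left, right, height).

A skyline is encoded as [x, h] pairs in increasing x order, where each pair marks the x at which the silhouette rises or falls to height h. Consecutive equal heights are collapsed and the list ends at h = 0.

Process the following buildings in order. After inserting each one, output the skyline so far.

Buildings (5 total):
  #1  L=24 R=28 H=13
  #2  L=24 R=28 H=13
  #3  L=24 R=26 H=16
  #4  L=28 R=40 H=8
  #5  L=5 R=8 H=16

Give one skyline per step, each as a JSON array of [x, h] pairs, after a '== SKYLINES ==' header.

== SKYLINES ==
[[24,13],[28,0]]
[[24,13],[28,0]]
[[24,16],[26,13],[28,0]]
[[24,16],[26,13],[28,8],[40,0]]
[[5,16],[8,0],[24,16],[26,13],[28,8],[40,0]]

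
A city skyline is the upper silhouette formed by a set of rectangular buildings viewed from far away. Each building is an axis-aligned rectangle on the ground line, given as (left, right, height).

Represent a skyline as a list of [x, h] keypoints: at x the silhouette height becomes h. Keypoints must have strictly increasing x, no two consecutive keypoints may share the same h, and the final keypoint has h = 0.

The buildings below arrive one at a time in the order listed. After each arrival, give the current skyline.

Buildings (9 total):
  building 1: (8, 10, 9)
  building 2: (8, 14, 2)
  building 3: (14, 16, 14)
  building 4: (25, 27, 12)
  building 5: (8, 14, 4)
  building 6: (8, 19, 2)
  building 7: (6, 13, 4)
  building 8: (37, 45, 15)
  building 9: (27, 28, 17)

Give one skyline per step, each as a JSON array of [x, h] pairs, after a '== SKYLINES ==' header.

== SKYLINES ==
[[8,9],[10,0]]
[[8,9],[10,2],[14,0]]
[[8,9],[10,2],[14,14],[16,0]]
[[8,9],[10,2],[14,14],[16,0],[25,12],[27,0]]
[[8,9],[10,4],[14,14],[16,0],[25,12],[27,0]]
[[8,9],[10,4],[14,14],[16,2],[19,0],[25,12],[27,0]]
[[6,4],[8,9],[10,4],[14,14],[16,2],[19,0],[25,12],[27,0]]
[[6,4],[8,9],[10,4],[14,14],[16,2],[19,0],[25,12],[27,0],[37,15],[45,0]]
[[6,4],[8,9],[10,4],[14,14],[16,2],[19,0],[25,12],[27,17],[28,0],[37,15],[45,0]]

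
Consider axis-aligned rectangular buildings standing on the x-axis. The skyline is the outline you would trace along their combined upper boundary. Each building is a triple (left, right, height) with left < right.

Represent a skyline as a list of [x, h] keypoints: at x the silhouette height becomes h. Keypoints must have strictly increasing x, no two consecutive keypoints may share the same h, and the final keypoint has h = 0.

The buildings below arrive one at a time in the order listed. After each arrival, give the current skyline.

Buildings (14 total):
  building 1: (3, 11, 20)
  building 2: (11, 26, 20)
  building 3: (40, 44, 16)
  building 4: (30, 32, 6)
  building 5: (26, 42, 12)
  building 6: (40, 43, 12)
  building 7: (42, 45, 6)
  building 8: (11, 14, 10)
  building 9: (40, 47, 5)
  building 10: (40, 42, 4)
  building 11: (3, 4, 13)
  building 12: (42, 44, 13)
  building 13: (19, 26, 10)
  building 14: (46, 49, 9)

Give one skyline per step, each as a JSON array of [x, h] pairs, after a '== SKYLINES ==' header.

== SKYLINES ==
[[3,20],[11,0]]
[[3,20],[26,0]]
[[3,20],[26,0],[40,16],[44,0]]
[[3,20],[26,0],[30,6],[32,0],[40,16],[44,0]]
[[3,20],[26,12],[40,16],[44,0]]
[[3,20],[26,12],[40,16],[44,0]]
[[3,20],[26,12],[40,16],[44,6],[45,0]]
[[3,20],[26,12],[40,16],[44,6],[45,0]]
[[3,20],[26,12],[40,16],[44,6],[45,5],[47,0]]
[[3,20],[26,12],[40,16],[44,6],[45,5],[47,0]]
[[3,20],[26,12],[40,16],[44,6],[45,5],[47,0]]
[[3,20],[26,12],[40,16],[44,6],[45,5],[47,0]]
[[3,20],[26,12],[40,16],[44,6],[45,5],[47,0]]
[[3,20],[26,12],[40,16],[44,6],[45,5],[46,9],[49,0]]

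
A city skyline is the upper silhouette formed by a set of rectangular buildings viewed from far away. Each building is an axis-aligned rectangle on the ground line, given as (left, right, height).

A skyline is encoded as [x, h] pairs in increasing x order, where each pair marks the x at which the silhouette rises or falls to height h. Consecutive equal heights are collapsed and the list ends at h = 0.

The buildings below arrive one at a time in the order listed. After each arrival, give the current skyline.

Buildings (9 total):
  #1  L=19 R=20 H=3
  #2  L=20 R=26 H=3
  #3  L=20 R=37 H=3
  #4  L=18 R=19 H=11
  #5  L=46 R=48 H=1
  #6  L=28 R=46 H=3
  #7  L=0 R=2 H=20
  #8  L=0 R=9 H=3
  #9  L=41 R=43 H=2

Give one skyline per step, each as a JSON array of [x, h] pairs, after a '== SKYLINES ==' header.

== SKYLINES ==
[[19,3],[20,0]]
[[19,3],[26,0]]
[[19,3],[37,0]]
[[18,11],[19,3],[37,0]]
[[18,11],[19,3],[37,0],[46,1],[48,0]]
[[18,11],[19,3],[46,1],[48,0]]
[[0,20],[2,0],[18,11],[19,3],[46,1],[48,0]]
[[0,20],[2,3],[9,0],[18,11],[19,3],[46,1],[48,0]]
[[0,20],[2,3],[9,0],[18,11],[19,3],[46,1],[48,0]]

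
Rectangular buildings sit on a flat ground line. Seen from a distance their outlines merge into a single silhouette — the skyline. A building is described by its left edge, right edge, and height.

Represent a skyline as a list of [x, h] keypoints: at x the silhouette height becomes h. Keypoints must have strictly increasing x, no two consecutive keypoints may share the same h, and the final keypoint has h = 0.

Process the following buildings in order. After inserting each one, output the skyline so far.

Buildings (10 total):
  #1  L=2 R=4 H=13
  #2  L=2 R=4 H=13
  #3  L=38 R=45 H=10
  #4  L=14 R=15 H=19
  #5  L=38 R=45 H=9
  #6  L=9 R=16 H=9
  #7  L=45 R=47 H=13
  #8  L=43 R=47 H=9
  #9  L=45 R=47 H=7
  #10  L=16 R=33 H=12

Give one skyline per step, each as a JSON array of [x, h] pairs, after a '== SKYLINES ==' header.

== SKYLINES ==
[[2,13],[4,0]]
[[2,13],[4,0]]
[[2,13],[4,0],[38,10],[45,0]]
[[2,13],[4,0],[14,19],[15,0],[38,10],[45,0]]
[[2,13],[4,0],[14,19],[15,0],[38,10],[45,0]]
[[2,13],[4,0],[9,9],[14,19],[15,9],[16,0],[38,10],[45,0]]
[[2,13],[4,0],[9,9],[14,19],[15,9],[16,0],[38,10],[45,13],[47,0]]
[[2,13],[4,0],[9,9],[14,19],[15,9],[16,0],[38,10],[45,13],[47,0]]
[[2,13],[4,0],[9,9],[14,19],[15,9],[16,0],[38,10],[45,13],[47,0]]
[[2,13],[4,0],[9,9],[14,19],[15,9],[16,12],[33,0],[38,10],[45,13],[47,0]]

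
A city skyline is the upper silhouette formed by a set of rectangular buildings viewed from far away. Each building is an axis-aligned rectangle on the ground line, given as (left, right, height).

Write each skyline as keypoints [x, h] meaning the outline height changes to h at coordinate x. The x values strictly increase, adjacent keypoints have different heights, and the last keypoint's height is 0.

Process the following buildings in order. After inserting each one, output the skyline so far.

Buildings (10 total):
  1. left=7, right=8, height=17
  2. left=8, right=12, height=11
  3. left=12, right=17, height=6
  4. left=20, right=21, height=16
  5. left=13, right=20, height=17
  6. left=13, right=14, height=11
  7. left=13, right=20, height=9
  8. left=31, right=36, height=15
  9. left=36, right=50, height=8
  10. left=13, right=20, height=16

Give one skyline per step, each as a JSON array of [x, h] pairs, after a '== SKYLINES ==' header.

== SKYLINES ==
[[7,17],[8,0]]
[[7,17],[8,11],[12,0]]
[[7,17],[8,11],[12,6],[17,0]]
[[7,17],[8,11],[12,6],[17,0],[20,16],[21,0]]
[[7,17],[8,11],[12,6],[13,17],[20,16],[21,0]]
[[7,17],[8,11],[12,6],[13,17],[20,16],[21,0]]
[[7,17],[8,11],[12,6],[13,17],[20,16],[21,0]]
[[7,17],[8,11],[12,6],[13,17],[20,16],[21,0],[31,15],[36,0]]
[[7,17],[8,11],[12,6],[13,17],[20,16],[21,0],[31,15],[36,8],[50,0]]
[[7,17],[8,11],[12,6],[13,17],[20,16],[21,0],[31,15],[36,8],[50,0]]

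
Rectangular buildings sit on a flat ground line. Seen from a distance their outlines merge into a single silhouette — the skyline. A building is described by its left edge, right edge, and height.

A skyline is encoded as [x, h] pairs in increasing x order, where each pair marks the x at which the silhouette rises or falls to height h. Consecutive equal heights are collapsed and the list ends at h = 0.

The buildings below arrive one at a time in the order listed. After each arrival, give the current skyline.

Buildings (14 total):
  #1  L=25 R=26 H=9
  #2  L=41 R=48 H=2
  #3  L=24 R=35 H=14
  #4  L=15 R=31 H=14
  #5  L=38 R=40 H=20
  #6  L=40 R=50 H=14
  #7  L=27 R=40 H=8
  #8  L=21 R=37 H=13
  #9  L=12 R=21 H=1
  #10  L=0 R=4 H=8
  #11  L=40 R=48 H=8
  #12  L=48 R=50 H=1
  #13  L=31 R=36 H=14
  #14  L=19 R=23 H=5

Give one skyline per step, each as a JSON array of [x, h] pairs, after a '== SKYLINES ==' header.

== SKYLINES ==
[[25,9],[26,0]]
[[25,9],[26,0],[41,2],[48,0]]
[[24,14],[35,0],[41,2],[48,0]]
[[15,14],[35,0],[41,2],[48,0]]
[[15,14],[35,0],[38,20],[40,0],[41,2],[48,0]]
[[15,14],[35,0],[38,20],[40,14],[50,0]]
[[15,14],[35,8],[38,20],[40,14],[50,0]]
[[15,14],[35,13],[37,8],[38,20],[40,14],[50,0]]
[[12,1],[15,14],[35,13],[37,8],[38,20],[40,14],[50,0]]
[[0,8],[4,0],[12,1],[15,14],[35,13],[37,8],[38,20],[40,14],[50,0]]
[[0,8],[4,0],[12,1],[15,14],[35,13],[37,8],[38,20],[40,14],[50,0]]
[[0,8],[4,0],[12,1],[15,14],[35,13],[37,8],[38,20],[40,14],[50,0]]
[[0,8],[4,0],[12,1],[15,14],[36,13],[37,8],[38,20],[40,14],[50,0]]
[[0,8],[4,0],[12,1],[15,14],[36,13],[37,8],[38,20],[40,14],[50,0]]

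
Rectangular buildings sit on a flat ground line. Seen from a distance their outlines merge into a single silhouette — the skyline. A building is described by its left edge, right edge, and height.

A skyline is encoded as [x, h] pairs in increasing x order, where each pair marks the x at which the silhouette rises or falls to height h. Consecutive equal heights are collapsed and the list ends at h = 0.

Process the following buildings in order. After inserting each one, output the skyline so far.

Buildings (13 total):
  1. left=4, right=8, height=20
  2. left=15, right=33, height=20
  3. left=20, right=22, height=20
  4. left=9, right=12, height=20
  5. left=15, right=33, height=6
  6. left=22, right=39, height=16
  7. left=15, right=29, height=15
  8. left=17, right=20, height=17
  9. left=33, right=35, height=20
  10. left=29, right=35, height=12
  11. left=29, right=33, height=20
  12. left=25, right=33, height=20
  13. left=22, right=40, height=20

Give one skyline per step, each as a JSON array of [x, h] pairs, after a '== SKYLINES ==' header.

== SKYLINES ==
[[4,20],[8,0]]
[[4,20],[8,0],[15,20],[33,0]]
[[4,20],[8,0],[15,20],[33,0]]
[[4,20],[8,0],[9,20],[12,0],[15,20],[33,0]]
[[4,20],[8,0],[9,20],[12,0],[15,20],[33,0]]
[[4,20],[8,0],[9,20],[12,0],[15,20],[33,16],[39,0]]
[[4,20],[8,0],[9,20],[12,0],[15,20],[33,16],[39,0]]
[[4,20],[8,0],[9,20],[12,0],[15,20],[33,16],[39,0]]
[[4,20],[8,0],[9,20],[12,0],[15,20],[35,16],[39,0]]
[[4,20],[8,0],[9,20],[12,0],[15,20],[35,16],[39,0]]
[[4,20],[8,0],[9,20],[12,0],[15,20],[35,16],[39,0]]
[[4,20],[8,0],[9,20],[12,0],[15,20],[35,16],[39,0]]
[[4,20],[8,0],[9,20],[12,0],[15,20],[40,0]]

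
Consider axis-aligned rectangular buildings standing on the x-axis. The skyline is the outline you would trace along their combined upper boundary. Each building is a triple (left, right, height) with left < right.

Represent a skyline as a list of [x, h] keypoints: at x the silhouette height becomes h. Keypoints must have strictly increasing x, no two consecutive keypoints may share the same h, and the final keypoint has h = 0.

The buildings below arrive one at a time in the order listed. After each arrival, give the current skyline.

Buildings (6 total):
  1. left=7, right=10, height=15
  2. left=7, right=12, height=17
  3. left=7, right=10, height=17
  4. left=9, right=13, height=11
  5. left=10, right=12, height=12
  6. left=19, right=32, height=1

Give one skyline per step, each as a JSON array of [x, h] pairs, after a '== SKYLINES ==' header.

== SKYLINES ==
[[7,15],[10,0]]
[[7,17],[12,0]]
[[7,17],[12,0]]
[[7,17],[12,11],[13,0]]
[[7,17],[12,11],[13,0]]
[[7,17],[12,11],[13,0],[19,1],[32,0]]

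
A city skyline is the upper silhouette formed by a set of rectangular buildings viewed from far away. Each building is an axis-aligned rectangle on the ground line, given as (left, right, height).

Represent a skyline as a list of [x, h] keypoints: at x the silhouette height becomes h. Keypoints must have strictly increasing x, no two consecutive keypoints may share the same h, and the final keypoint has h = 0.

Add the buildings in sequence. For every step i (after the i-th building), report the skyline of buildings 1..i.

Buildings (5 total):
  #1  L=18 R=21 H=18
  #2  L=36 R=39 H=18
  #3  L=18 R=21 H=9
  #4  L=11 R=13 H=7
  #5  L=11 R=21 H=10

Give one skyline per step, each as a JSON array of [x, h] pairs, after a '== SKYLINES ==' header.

== SKYLINES ==
[[18,18],[21,0]]
[[18,18],[21,0],[36,18],[39,0]]
[[18,18],[21,0],[36,18],[39,0]]
[[11,7],[13,0],[18,18],[21,0],[36,18],[39,0]]
[[11,10],[18,18],[21,0],[36,18],[39,0]]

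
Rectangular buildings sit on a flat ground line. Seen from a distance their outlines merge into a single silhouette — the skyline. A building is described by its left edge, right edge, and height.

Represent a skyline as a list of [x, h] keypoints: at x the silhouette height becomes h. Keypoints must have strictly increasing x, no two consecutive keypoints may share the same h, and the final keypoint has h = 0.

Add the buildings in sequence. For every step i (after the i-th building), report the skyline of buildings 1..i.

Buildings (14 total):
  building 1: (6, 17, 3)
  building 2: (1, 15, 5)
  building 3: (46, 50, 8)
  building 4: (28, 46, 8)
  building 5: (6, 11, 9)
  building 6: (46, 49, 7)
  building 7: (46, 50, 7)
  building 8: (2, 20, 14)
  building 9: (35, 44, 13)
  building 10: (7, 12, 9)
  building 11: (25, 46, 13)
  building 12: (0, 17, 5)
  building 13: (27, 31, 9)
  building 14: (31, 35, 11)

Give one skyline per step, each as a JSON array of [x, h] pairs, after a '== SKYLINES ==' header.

== SKYLINES ==
[[6,3],[17,0]]
[[1,5],[15,3],[17,0]]
[[1,5],[15,3],[17,0],[46,8],[50,0]]
[[1,5],[15,3],[17,0],[28,8],[50,0]]
[[1,5],[6,9],[11,5],[15,3],[17,0],[28,8],[50,0]]
[[1,5],[6,9],[11,5],[15,3],[17,0],[28,8],[50,0]]
[[1,5],[6,9],[11,5],[15,3],[17,0],[28,8],[50,0]]
[[1,5],[2,14],[20,0],[28,8],[50,0]]
[[1,5],[2,14],[20,0],[28,8],[35,13],[44,8],[50,0]]
[[1,5],[2,14],[20,0],[28,8],[35,13],[44,8],[50,0]]
[[1,5],[2,14],[20,0],[25,13],[46,8],[50,0]]
[[0,5],[2,14],[20,0],[25,13],[46,8],[50,0]]
[[0,5],[2,14],[20,0],[25,13],[46,8],[50,0]]
[[0,5],[2,14],[20,0],[25,13],[46,8],[50,0]]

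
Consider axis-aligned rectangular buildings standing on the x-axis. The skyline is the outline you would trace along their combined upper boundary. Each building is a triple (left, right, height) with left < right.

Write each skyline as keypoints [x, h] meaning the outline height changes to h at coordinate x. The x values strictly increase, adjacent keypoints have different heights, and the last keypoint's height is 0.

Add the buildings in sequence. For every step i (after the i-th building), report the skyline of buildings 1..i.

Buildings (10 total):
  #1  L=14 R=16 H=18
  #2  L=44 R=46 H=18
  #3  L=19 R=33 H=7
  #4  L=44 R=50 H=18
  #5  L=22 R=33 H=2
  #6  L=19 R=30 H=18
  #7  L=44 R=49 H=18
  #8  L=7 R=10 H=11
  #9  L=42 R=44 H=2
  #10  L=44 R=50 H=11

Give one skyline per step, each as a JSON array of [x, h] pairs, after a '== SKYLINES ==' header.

== SKYLINES ==
[[14,18],[16,0]]
[[14,18],[16,0],[44,18],[46,0]]
[[14,18],[16,0],[19,7],[33,0],[44,18],[46,0]]
[[14,18],[16,0],[19,7],[33,0],[44,18],[50,0]]
[[14,18],[16,0],[19,7],[33,0],[44,18],[50,0]]
[[14,18],[16,0],[19,18],[30,7],[33,0],[44,18],[50,0]]
[[14,18],[16,0],[19,18],[30,7],[33,0],[44,18],[50,0]]
[[7,11],[10,0],[14,18],[16,0],[19,18],[30,7],[33,0],[44,18],[50,0]]
[[7,11],[10,0],[14,18],[16,0],[19,18],[30,7],[33,0],[42,2],[44,18],[50,0]]
[[7,11],[10,0],[14,18],[16,0],[19,18],[30,7],[33,0],[42,2],[44,18],[50,0]]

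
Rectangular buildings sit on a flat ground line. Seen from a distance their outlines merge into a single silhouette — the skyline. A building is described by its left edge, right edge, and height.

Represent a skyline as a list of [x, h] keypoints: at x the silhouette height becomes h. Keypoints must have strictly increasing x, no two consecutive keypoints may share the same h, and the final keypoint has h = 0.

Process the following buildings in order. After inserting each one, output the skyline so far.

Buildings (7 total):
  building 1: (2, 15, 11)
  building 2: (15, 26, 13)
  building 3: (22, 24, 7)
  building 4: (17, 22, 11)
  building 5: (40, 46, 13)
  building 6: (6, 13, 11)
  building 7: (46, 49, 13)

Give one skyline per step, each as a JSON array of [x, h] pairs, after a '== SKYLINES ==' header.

== SKYLINES ==
[[2,11],[15,0]]
[[2,11],[15,13],[26,0]]
[[2,11],[15,13],[26,0]]
[[2,11],[15,13],[26,0]]
[[2,11],[15,13],[26,0],[40,13],[46,0]]
[[2,11],[15,13],[26,0],[40,13],[46,0]]
[[2,11],[15,13],[26,0],[40,13],[49,0]]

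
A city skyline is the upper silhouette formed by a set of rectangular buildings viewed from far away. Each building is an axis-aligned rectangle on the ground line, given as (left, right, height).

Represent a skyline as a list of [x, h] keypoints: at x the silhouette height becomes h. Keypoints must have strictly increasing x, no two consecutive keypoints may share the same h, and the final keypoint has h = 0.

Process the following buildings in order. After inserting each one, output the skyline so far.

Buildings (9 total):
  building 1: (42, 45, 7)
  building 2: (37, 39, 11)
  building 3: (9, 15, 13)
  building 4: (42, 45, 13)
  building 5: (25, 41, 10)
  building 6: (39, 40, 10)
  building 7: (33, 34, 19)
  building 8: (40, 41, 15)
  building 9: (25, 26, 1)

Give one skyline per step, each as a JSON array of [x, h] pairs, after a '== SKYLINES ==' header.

== SKYLINES ==
[[42,7],[45,0]]
[[37,11],[39,0],[42,7],[45,0]]
[[9,13],[15,0],[37,11],[39,0],[42,7],[45,0]]
[[9,13],[15,0],[37,11],[39,0],[42,13],[45,0]]
[[9,13],[15,0],[25,10],[37,11],[39,10],[41,0],[42,13],[45,0]]
[[9,13],[15,0],[25,10],[37,11],[39,10],[41,0],[42,13],[45,0]]
[[9,13],[15,0],[25,10],[33,19],[34,10],[37,11],[39,10],[41,0],[42,13],[45,0]]
[[9,13],[15,0],[25,10],[33,19],[34,10],[37,11],[39,10],[40,15],[41,0],[42,13],[45,0]]
[[9,13],[15,0],[25,10],[33,19],[34,10],[37,11],[39,10],[40,15],[41,0],[42,13],[45,0]]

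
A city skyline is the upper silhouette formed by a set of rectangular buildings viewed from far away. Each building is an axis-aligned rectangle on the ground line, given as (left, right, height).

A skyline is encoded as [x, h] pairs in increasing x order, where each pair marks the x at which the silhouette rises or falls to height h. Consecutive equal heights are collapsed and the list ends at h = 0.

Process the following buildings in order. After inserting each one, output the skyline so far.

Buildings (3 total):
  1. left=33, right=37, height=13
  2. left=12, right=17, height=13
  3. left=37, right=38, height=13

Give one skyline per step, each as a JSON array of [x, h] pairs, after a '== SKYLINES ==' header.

== SKYLINES ==
[[33,13],[37,0]]
[[12,13],[17,0],[33,13],[37,0]]
[[12,13],[17,0],[33,13],[38,0]]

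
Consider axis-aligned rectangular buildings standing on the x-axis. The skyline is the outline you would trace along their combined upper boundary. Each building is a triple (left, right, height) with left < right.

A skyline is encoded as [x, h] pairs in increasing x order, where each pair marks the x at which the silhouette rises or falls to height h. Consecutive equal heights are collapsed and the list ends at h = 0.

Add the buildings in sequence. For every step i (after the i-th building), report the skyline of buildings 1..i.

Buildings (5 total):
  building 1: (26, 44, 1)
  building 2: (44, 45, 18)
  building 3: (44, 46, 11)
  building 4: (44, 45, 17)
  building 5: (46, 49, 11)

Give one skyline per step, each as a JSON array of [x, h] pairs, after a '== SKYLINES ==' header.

== SKYLINES ==
[[26,1],[44,0]]
[[26,1],[44,18],[45,0]]
[[26,1],[44,18],[45,11],[46,0]]
[[26,1],[44,18],[45,11],[46,0]]
[[26,1],[44,18],[45,11],[49,0]]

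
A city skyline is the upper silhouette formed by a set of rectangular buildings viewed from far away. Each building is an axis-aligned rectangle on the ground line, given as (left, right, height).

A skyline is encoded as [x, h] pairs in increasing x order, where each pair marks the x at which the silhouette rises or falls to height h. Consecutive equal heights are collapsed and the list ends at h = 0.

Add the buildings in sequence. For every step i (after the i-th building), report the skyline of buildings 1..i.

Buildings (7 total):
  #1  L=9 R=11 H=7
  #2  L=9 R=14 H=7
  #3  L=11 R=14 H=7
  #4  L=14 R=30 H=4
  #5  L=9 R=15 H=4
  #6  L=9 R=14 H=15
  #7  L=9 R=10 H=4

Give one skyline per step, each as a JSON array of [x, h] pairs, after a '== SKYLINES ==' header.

== SKYLINES ==
[[9,7],[11,0]]
[[9,7],[14,0]]
[[9,7],[14,0]]
[[9,7],[14,4],[30,0]]
[[9,7],[14,4],[30,0]]
[[9,15],[14,4],[30,0]]
[[9,15],[14,4],[30,0]]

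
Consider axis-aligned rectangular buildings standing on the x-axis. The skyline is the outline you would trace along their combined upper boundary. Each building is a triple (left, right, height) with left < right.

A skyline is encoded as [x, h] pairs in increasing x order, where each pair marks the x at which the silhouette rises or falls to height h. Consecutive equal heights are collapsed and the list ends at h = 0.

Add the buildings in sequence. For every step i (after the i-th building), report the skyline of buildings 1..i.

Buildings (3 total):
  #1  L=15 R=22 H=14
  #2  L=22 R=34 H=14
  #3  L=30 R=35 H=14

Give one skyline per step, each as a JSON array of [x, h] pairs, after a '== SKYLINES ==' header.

== SKYLINES ==
[[15,14],[22,0]]
[[15,14],[34,0]]
[[15,14],[35,0]]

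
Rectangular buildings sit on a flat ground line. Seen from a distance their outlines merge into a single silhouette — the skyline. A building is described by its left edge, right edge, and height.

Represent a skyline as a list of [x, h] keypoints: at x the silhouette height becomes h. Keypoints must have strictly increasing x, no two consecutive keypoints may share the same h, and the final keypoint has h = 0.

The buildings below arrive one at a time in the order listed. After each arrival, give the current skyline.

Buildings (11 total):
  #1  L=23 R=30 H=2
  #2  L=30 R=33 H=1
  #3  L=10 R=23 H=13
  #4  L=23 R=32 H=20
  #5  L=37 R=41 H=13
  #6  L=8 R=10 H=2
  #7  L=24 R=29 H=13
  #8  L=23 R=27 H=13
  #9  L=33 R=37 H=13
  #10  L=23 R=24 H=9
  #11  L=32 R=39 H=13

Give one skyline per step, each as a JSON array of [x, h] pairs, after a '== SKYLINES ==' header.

== SKYLINES ==
[[23,2],[30,0]]
[[23,2],[30,1],[33,0]]
[[10,13],[23,2],[30,1],[33,0]]
[[10,13],[23,20],[32,1],[33,0]]
[[10,13],[23,20],[32,1],[33,0],[37,13],[41,0]]
[[8,2],[10,13],[23,20],[32,1],[33,0],[37,13],[41,0]]
[[8,2],[10,13],[23,20],[32,1],[33,0],[37,13],[41,0]]
[[8,2],[10,13],[23,20],[32,1],[33,0],[37,13],[41,0]]
[[8,2],[10,13],[23,20],[32,1],[33,13],[41,0]]
[[8,2],[10,13],[23,20],[32,1],[33,13],[41,0]]
[[8,2],[10,13],[23,20],[32,13],[41,0]]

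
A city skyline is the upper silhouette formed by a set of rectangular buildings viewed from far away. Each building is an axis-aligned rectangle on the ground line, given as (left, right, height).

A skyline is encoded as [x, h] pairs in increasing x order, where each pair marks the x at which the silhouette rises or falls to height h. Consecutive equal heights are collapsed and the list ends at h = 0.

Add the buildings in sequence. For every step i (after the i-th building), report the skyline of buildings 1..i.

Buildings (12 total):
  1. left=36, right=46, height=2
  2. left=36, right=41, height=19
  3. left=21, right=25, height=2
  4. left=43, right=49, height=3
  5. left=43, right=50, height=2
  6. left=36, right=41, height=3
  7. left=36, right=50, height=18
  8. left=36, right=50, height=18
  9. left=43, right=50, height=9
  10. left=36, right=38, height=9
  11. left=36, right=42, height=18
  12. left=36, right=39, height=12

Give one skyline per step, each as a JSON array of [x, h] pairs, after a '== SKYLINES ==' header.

== SKYLINES ==
[[36,2],[46,0]]
[[36,19],[41,2],[46,0]]
[[21,2],[25,0],[36,19],[41,2],[46,0]]
[[21,2],[25,0],[36,19],[41,2],[43,3],[49,0]]
[[21,2],[25,0],[36,19],[41,2],[43,3],[49,2],[50,0]]
[[21,2],[25,0],[36,19],[41,2],[43,3],[49,2],[50,0]]
[[21,2],[25,0],[36,19],[41,18],[50,0]]
[[21,2],[25,0],[36,19],[41,18],[50,0]]
[[21,2],[25,0],[36,19],[41,18],[50,0]]
[[21,2],[25,0],[36,19],[41,18],[50,0]]
[[21,2],[25,0],[36,19],[41,18],[50,0]]
[[21,2],[25,0],[36,19],[41,18],[50,0]]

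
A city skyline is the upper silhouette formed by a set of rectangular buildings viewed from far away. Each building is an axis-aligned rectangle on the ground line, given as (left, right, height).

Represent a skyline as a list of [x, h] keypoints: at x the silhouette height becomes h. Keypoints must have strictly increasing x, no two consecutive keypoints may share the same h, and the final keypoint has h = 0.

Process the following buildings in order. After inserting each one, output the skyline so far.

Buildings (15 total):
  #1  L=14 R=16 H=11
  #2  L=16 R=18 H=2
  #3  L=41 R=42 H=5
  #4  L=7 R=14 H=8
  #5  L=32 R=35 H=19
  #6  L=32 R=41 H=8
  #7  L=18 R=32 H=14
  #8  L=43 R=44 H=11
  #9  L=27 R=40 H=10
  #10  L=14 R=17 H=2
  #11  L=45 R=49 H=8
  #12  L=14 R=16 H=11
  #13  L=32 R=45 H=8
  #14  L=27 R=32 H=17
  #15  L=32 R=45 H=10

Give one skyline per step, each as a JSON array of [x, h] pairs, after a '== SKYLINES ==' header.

== SKYLINES ==
[[14,11],[16,0]]
[[14,11],[16,2],[18,0]]
[[14,11],[16,2],[18,0],[41,5],[42,0]]
[[7,8],[14,11],[16,2],[18,0],[41,5],[42,0]]
[[7,8],[14,11],[16,2],[18,0],[32,19],[35,0],[41,5],[42,0]]
[[7,8],[14,11],[16,2],[18,0],[32,19],[35,8],[41,5],[42,0]]
[[7,8],[14,11],[16,2],[18,14],[32,19],[35,8],[41,5],[42,0]]
[[7,8],[14,11],[16,2],[18,14],[32,19],[35,8],[41,5],[42,0],[43,11],[44,0]]
[[7,8],[14,11],[16,2],[18,14],[32,19],[35,10],[40,8],[41,5],[42,0],[43,11],[44,0]]
[[7,8],[14,11],[16,2],[18,14],[32,19],[35,10],[40,8],[41,5],[42,0],[43,11],[44,0]]
[[7,8],[14,11],[16,2],[18,14],[32,19],[35,10],[40,8],[41,5],[42,0],[43,11],[44,0],[45,8],[49,0]]
[[7,8],[14,11],[16,2],[18,14],[32,19],[35,10],[40,8],[41,5],[42,0],[43,11],[44,0],[45,8],[49,0]]
[[7,8],[14,11],[16,2],[18,14],[32,19],[35,10],[40,8],[43,11],[44,8],[49,0]]
[[7,8],[14,11],[16,2],[18,14],[27,17],[32,19],[35,10],[40,8],[43,11],[44,8],[49,0]]
[[7,8],[14,11],[16,2],[18,14],[27,17],[32,19],[35,10],[43,11],[44,10],[45,8],[49,0]]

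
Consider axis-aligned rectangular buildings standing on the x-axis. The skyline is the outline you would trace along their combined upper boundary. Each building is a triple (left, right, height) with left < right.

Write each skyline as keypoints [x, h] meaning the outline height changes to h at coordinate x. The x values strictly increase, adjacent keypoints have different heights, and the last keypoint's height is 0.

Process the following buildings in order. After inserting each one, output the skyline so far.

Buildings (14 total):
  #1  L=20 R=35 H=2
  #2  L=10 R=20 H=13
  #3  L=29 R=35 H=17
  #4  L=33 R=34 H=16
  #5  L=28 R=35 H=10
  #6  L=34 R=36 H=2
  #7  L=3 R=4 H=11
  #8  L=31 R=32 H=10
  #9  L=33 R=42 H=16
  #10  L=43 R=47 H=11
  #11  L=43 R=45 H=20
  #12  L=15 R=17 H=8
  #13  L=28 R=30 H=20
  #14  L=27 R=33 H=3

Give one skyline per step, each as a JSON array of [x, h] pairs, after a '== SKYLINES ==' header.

== SKYLINES ==
[[20,2],[35,0]]
[[10,13],[20,2],[35,0]]
[[10,13],[20,2],[29,17],[35,0]]
[[10,13],[20,2],[29,17],[35,0]]
[[10,13],[20,2],[28,10],[29,17],[35,0]]
[[10,13],[20,2],[28,10],[29,17],[35,2],[36,0]]
[[3,11],[4,0],[10,13],[20,2],[28,10],[29,17],[35,2],[36,0]]
[[3,11],[4,0],[10,13],[20,2],[28,10],[29,17],[35,2],[36,0]]
[[3,11],[4,0],[10,13],[20,2],[28,10],[29,17],[35,16],[42,0]]
[[3,11],[4,0],[10,13],[20,2],[28,10],[29,17],[35,16],[42,0],[43,11],[47,0]]
[[3,11],[4,0],[10,13],[20,2],[28,10],[29,17],[35,16],[42,0],[43,20],[45,11],[47,0]]
[[3,11],[4,0],[10,13],[20,2],[28,10],[29,17],[35,16],[42,0],[43,20],[45,11],[47,0]]
[[3,11],[4,0],[10,13],[20,2],[28,20],[30,17],[35,16],[42,0],[43,20],[45,11],[47,0]]
[[3,11],[4,0],[10,13],[20,2],[27,3],[28,20],[30,17],[35,16],[42,0],[43,20],[45,11],[47,0]]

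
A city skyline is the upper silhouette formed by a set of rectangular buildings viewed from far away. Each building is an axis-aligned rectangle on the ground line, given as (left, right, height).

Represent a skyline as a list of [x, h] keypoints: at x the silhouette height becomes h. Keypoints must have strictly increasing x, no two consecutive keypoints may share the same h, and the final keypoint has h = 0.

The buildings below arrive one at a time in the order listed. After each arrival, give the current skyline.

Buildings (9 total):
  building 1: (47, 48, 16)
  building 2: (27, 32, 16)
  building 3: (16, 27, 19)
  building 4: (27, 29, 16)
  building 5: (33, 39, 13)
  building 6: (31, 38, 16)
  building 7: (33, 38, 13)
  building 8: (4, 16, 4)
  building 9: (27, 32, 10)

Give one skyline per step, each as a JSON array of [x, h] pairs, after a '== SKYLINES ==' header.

== SKYLINES ==
[[47,16],[48,0]]
[[27,16],[32,0],[47,16],[48,0]]
[[16,19],[27,16],[32,0],[47,16],[48,0]]
[[16,19],[27,16],[32,0],[47,16],[48,0]]
[[16,19],[27,16],[32,0],[33,13],[39,0],[47,16],[48,0]]
[[16,19],[27,16],[38,13],[39,0],[47,16],[48,0]]
[[16,19],[27,16],[38,13],[39,0],[47,16],[48,0]]
[[4,4],[16,19],[27,16],[38,13],[39,0],[47,16],[48,0]]
[[4,4],[16,19],[27,16],[38,13],[39,0],[47,16],[48,0]]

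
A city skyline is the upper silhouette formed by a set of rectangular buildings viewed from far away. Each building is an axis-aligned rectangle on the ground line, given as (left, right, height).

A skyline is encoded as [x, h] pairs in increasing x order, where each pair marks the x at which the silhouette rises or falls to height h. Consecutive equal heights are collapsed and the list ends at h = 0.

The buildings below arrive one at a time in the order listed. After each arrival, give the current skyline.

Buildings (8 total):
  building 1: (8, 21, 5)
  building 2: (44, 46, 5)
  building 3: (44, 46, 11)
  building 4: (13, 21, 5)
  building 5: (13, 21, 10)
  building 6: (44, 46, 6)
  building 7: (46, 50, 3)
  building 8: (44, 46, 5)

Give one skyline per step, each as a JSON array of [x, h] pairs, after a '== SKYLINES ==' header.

== SKYLINES ==
[[8,5],[21,0]]
[[8,5],[21,0],[44,5],[46,0]]
[[8,5],[21,0],[44,11],[46,0]]
[[8,5],[21,0],[44,11],[46,0]]
[[8,5],[13,10],[21,0],[44,11],[46,0]]
[[8,5],[13,10],[21,0],[44,11],[46,0]]
[[8,5],[13,10],[21,0],[44,11],[46,3],[50,0]]
[[8,5],[13,10],[21,0],[44,11],[46,3],[50,0]]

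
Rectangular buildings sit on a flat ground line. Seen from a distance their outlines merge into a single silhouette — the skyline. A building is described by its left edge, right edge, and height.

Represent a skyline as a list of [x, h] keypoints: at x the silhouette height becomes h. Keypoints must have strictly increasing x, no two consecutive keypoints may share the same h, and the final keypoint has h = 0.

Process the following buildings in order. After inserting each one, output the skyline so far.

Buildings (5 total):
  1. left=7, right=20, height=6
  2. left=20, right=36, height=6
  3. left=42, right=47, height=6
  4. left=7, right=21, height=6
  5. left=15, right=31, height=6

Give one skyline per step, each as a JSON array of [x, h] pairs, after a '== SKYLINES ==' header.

== SKYLINES ==
[[7,6],[20,0]]
[[7,6],[36,0]]
[[7,6],[36,0],[42,6],[47,0]]
[[7,6],[36,0],[42,6],[47,0]]
[[7,6],[36,0],[42,6],[47,0]]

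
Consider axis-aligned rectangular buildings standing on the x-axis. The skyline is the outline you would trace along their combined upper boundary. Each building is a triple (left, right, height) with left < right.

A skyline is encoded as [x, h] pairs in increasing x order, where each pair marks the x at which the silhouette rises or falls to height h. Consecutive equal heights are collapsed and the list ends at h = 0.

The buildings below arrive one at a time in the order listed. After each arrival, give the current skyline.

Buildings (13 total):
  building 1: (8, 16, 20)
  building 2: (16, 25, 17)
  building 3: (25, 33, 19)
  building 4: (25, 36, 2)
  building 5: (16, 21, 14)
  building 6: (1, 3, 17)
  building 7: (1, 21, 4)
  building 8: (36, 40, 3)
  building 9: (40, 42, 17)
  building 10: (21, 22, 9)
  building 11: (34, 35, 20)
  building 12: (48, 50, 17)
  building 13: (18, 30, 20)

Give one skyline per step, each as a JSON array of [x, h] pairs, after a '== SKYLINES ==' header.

== SKYLINES ==
[[8,20],[16,0]]
[[8,20],[16,17],[25,0]]
[[8,20],[16,17],[25,19],[33,0]]
[[8,20],[16,17],[25,19],[33,2],[36,0]]
[[8,20],[16,17],[25,19],[33,2],[36,0]]
[[1,17],[3,0],[8,20],[16,17],[25,19],[33,2],[36,0]]
[[1,17],[3,4],[8,20],[16,17],[25,19],[33,2],[36,0]]
[[1,17],[3,4],[8,20],[16,17],[25,19],[33,2],[36,3],[40,0]]
[[1,17],[3,4],[8,20],[16,17],[25,19],[33,2],[36,3],[40,17],[42,0]]
[[1,17],[3,4],[8,20],[16,17],[25,19],[33,2],[36,3],[40,17],[42,0]]
[[1,17],[3,4],[8,20],[16,17],[25,19],[33,2],[34,20],[35,2],[36,3],[40,17],[42,0]]
[[1,17],[3,4],[8,20],[16,17],[25,19],[33,2],[34,20],[35,2],[36,3],[40,17],[42,0],[48,17],[50,0]]
[[1,17],[3,4],[8,20],[16,17],[18,20],[30,19],[33,2],[34,20],[35,2],[36,3],[40,17],[42,0],[48,17],[50,0]]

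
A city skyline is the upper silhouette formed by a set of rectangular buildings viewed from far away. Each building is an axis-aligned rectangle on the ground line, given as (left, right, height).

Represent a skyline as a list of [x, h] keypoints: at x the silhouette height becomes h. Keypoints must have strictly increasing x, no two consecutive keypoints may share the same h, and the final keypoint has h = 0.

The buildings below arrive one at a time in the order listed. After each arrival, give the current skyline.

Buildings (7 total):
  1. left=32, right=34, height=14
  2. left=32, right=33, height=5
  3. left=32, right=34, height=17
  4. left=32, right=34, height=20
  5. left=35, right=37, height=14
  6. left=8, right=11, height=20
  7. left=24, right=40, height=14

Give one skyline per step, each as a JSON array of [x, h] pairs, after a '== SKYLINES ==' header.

== SKYLINES ==
[[32,14],[34,0]]
[[32,14],[34,0]]
[[32,17],[34,0]]
[[32,20],[34,0]]
[[32,20],[34,0],[35,14],[37,0]]
[[8,20],[11,0],[32,20],[34,0],[35,14],[37,0]]
[[8,20],[11,0],[24,14],[32,20],[34,14],[40,0]]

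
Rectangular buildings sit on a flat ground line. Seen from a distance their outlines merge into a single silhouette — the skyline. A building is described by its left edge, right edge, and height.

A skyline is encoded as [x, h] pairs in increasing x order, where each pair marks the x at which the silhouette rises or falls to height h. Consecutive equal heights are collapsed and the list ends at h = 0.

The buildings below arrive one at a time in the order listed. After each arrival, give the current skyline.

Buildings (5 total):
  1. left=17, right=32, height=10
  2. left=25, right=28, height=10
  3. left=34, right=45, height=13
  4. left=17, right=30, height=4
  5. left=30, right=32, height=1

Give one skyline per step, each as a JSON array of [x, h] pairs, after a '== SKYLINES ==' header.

== SKYLINES ==
[[17,10],[32,0]]
[[17,10],[32,0]]
[[17,10],[32,0],[34,13],[45,0]]
[[17,10],[32,0],[34,13],[45,0]]
[[17,10],[32,0],[34,13],[45,0]]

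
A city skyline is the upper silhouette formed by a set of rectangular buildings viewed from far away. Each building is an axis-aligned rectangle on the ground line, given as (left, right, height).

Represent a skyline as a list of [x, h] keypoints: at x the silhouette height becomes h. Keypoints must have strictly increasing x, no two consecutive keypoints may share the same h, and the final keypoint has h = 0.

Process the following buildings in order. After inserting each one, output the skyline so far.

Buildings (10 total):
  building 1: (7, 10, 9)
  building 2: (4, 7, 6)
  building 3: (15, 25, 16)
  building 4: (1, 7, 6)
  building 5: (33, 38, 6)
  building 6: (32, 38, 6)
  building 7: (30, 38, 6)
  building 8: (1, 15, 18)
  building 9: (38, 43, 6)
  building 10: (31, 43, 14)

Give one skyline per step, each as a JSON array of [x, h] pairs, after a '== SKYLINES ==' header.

== SKYLINES ==
[[7,9],[10,0]]
[[4,6],[7,9],[10,0]]
[[4,6],[7,9],[10,0],[15,16],[25,0]]
[[1,6],[7,9],[10,0],[15,16],[25,0]]
[[1,6],[7,9],[10,0],[15,16],[25,0],[33,6],[38,0]]
[[1,6],[7,9],[10,0],[15,16],[25,0],[32,6],[38,0]]
[[1,6],[7,9],[10,0],[15,16],[25,0],[30,6],[38,0]]
[[1,18],[15,16],[25,0],[30,6],[38,0]]
[[1,18],[15,16],[25,0],[30,6],[43,0]]
[[1,18],[15,16],[25,0],[30,6],[31,14],[43,0]]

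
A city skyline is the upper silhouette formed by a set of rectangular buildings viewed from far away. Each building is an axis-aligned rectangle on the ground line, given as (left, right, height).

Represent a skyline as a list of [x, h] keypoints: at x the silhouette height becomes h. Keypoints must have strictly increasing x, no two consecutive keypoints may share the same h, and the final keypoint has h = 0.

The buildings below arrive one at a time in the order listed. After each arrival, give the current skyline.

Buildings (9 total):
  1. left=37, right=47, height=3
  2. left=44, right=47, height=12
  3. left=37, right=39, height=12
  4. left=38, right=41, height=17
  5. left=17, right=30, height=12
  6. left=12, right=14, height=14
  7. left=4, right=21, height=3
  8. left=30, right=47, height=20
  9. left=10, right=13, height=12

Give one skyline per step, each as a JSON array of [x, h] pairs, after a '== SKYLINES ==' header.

== SKYLINES ==
[[37,3],[47,0]]
[[37,3],[44,12],[47,0]]
[[37,12],[39,3],[44,12],[47,0]]
[[37,12],[38,17],[41,3],[44,12],[47,0]]
[[17,12],[30,0],[37,12],[38,17],[41,3],[44,12],[47,0]]
[[12,14],[14,0],[17,12],[30,0],[37,12],[38,17],[41,3],[44,12],[47,0]]
[[4,3],[12,14],[14,3],[17,12],[30,0],[37,12],[38,17],[41,3],[44,12],[47,0]]
[[4,3],[12,14],[14,3],[17,12],[30,20],[47,0]]
[[4,3],[10,12],[12,14],[14,3],[17,12],[30,20],[47,0]]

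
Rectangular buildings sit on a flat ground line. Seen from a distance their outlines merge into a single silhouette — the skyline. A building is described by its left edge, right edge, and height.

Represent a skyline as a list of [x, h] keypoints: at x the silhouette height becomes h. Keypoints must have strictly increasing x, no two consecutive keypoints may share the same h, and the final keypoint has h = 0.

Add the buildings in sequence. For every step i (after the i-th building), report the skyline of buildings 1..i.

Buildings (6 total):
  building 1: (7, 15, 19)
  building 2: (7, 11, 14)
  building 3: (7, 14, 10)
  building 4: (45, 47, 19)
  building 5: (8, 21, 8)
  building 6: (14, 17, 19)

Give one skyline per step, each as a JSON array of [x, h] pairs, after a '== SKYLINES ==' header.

== SKYLINES ==
[[7,19],[15,0]]
[[7,19],[15,0]]
[[7,19],[15,0]]
[[7,19],[15,0],[45,19],[47,0]]
[[7,19],[15,8],[21,0],[45,19],[47,0]]
[[7,19],[17,8],[21,0],[45,19],[47,0]]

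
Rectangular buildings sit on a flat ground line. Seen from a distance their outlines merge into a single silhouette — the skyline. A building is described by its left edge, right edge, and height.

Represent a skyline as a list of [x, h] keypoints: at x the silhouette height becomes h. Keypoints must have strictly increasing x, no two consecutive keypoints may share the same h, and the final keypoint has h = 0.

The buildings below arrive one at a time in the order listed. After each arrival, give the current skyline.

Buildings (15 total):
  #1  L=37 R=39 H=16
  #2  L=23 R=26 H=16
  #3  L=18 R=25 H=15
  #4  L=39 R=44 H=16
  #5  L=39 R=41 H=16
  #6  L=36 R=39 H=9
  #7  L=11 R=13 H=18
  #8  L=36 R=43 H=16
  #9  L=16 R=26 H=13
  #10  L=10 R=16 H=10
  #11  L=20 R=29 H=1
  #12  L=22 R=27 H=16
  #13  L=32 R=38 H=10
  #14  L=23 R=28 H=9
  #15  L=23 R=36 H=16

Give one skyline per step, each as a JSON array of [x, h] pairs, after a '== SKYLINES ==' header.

== SKYLINES ==
[[37,16],[39,0]]
[[23,16],[26,0],[37,16],[39,0]]
[[18,15],[23,16],[26,0],[37,16],[39,0]]
[[18,15],[23,16],[26,0],[37,16],[44,0]]
[[18,15],[23,16],[26,0],[37,16],[44,0]]
[[18,15],[23,16],[26,0],[36,9],[37,16],[44,0]]
[[11,18],[13,0],[18,15],[23,16],[26,0],[36,9],[37,16],[44,0]]
[[11,18],[13,0],[18,15],[23,16],[26,0],[36,16],[44,0]]
[[11,18],[13,0],[16,13],[18,15],[23,16],[26,0],[36,16],[44,0]]
[[10,10],[11,18],[13,10],[16,13],[18,15],[23,16],[26,0],[36,16],[44,0]]
[[10,10],[11,18],[13,10],[16,13],[18,15],[23,16],[26,1],[29,0],[36,16],[44,0]]
[[10,10],[11,18],[13,10],[16,13],[18,15],[22,16],[27,1],[29,0],[36,16],[44,0]]
[[10,10],[11,18],[13,10],[16,13],[18,15],[22,16],[27,1],[29,0],[32,10],[36,16],[44,0]]
[[10,10],[11,18],[13,10],[16,13],[18,15],[22,16],[27,9],[28,1],[29,0],[32,10],[36,16],[44,0]]
[[10,10],[11,18],[13,10],[16,13],[18,15],[22,16],[44,0]]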